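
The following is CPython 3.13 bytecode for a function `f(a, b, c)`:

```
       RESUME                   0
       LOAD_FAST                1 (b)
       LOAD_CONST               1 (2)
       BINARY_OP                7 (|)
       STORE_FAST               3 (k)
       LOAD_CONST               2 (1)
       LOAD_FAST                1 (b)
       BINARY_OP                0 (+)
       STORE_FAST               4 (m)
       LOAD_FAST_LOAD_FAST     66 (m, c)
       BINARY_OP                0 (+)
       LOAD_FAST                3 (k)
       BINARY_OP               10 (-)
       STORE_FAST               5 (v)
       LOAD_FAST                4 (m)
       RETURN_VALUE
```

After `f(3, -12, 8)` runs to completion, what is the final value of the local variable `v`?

LOAD_FAST b → push -12. Stack: [-12]
LOAD_CONST → push 2. Stack: [-12, 2]
BINARY_OP | → -12 | 2 = -10. Stack: [-10]
STORE_FAST k → k=-10. Stack: []
LOAD_CONST → push 1. Stack: [1]
LOAD_FAST b → push -12. Stack: [1, -12]
BINARY_OP + → 1 + -12 = -11. Stack: [-11]
STORE_FAST m → m=-11. Stack: []
LOAD_FAST_LOAD_FAST m,c → push -11,8. Stack: [-11, 8]
BINARY_OP + → -11 + 8 = -3. Stack: [-3]
LOAD_FAST k → push -10. Stack: [-3, -10]
BINARY_OP - → -3 - -10 = 7. Stack: [7]
STORE_FAST v → v=7. Stack: []
LOAD_FAST m → push -11. Stack: [-11]
RETURN_VALUE → return -11.

7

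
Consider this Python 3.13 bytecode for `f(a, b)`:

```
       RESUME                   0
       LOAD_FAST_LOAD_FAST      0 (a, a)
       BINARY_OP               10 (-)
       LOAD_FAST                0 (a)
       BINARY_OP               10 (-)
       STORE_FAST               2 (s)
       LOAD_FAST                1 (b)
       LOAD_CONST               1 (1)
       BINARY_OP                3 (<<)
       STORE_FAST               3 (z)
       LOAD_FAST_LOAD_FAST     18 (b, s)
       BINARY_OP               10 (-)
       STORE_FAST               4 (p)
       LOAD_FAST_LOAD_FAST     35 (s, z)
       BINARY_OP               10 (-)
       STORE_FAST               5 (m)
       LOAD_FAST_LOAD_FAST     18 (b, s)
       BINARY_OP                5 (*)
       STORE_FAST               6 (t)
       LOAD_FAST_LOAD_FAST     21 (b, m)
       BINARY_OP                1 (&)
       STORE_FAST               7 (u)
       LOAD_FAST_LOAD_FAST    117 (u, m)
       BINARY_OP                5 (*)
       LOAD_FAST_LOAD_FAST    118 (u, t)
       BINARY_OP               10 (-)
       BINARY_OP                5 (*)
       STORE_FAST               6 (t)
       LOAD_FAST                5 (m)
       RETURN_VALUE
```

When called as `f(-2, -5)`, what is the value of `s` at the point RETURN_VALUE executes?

LOAD_FAST_LOAD_FAST a,a → push -2,-2. Stack: [-2, -2]
BINARY_OP - → -2 - -2 = 0. Stack: [0]
LOAD_FAST a → push -2. Stack: [0, -2]
BINARY_OP - → 0 - -2 = 2. Stack: [2]
STORE_FAST s → s=2. Stack: []
LOAD_FAST b → push -5. Stack: [-5]
LOAD_CONST → push 1. Stack: [-5, 1]
BINARY_OP << → -5 << 1 = -10. Stack: [-10]
STORE_FAST z → z=-10. Stack: []
LOAD_FAST_LOAD_FAST b,s → push -5,2. Stack: [-5, 2]
BINARY_OP - → -5 - 2 = -7. Stack: [-7]
STORE_FAST p → p=-7. Stack: []
LOAD_FAST_LOAD_FAST s,z → push 2,-10. Stack: [2, -10]
BINARY_OP - → 2 - -10 = 12. Stack: [12]
STORE_FAST m → m=12. Stack: []
LOAD_FAST_LOAD_FAST b,s → push -5,2. Stack: [-5, 2]
BINARY_OP * → -5 * 2 = -10. Stack: [-10]
STORE_FAST t → t=-10. Stack: []
LOAD_FAST_LOAD_FAST b,m → push -5,12. Stack: [-5, 12]
BINARY_OP & → -5 & 12 = 8. Stack: [8]
STORE_FAST u → u=8. Stack: []
LOAD_FAST_LOAD_FAST u,m → push 8,12. Stack: [8, 12]
BINARY_OP * → 8 * 12 = 96. Stack: [96]
LOAD_FAST_LOAD_FAST u,t → push 8,-10. Stack: [96, 8, -10]
BINARY_OP - → 8 - -10 = 18. Stack: [96, 18]
BINARY_OP * → 96 * 18 = 1728. Stack: [1728]
STORE_FAST t → t=1728. Stack: []
LOAD_FAST m → push 12. Stack: [12]
RETURN_VALUE → return 12.

2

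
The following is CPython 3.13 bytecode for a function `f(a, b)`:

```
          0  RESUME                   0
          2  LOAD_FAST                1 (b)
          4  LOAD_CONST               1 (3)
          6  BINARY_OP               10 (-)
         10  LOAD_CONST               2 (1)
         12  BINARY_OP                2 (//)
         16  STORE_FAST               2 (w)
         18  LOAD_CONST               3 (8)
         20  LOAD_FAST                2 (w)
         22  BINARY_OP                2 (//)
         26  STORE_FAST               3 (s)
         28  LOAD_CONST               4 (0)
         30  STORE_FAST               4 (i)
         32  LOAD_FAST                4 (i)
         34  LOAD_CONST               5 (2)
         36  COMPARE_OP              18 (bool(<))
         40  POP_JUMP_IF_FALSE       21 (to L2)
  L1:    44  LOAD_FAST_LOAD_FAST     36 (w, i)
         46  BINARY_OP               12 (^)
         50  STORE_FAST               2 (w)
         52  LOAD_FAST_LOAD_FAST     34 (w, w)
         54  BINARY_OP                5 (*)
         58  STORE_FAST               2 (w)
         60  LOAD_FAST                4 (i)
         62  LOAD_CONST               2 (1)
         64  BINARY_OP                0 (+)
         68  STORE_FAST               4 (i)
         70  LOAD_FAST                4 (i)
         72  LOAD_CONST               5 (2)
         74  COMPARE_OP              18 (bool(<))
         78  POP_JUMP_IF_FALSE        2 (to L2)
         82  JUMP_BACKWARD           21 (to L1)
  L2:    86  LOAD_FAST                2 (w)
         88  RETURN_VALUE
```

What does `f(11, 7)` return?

LOAD_FAST b → push 7. Stack: [7]
LOAD_CONST → push 3. Stack: [7, 3]
BINARY_OP - → 7 - 3 = 4. Stack: [4]
LOAD_CONST → push 1. Stack: [4, 1]
BINARY_OP // → 4 // 1 = 4. Stack: [4]
STORE_FAST w → w=4. Stack: []
LOAD_CONST → push 8. Stack: [8]
LOAD_FAST w → push 4. Stack: [8, 4]
BINARY_OP // → 8 // 4 = 2. Stack: [2]
STORE_FAST s → s=2. Stack: []
LOAD_CONST → push 0. Stack: [0]
STORE_FAST i → i=0. Stack: []
LOAD_FAST i → push 0. Stack: [0]
LOAD_CONST → push 2. Stack: [0, 2]
COMPARE_OP bool(<) → 0 vs 2 = True. Stack: [True]
POP_JUMP_IF_FALSE → pop True; no jump. Stack: []
LOAD_FAST_LOAD_FAST w,i → push 4,0. Stack: [4, 0]
BINARY_OP ^ → 4 ^ 0 = 4. Stack: [4]
STORE_FAST w → w=4. Stack: []
LOAD_FAST_LOAD_FAST w,w → push 4,4. Stack: [4, 4]
BINARY_OP * → 4 * 4 = 16. Stack: [16]
STORE_FAST w → w=16. Stack: []
LOAD_FAST i → push 0. Stack: [0]
LOAD_CONST → push 1. Stack: [0, 1]
BINARY_OP + → 0 + 1 = 1. Stack: [1]
STORE_FAST i → i=1. Stack: []
LOAD_FAST i → push 1. Stack: [1]
LOAD_CONST → push 2. Stack: [1, 2]
COMPARE_OP bool(<) → 1 vs 2 = True. Stack: [True]
POP_JUMP_IF_FALSE → pop True; no jump. Stack: []
LOAD_FAST_LOAD_FAST w,i → push 16,1. Stack: [16, 1]
BINARY_OP ^ → 16 ^ 1 = 17. Stack: [17]
STORE_FAST w → w=17. Stack: []
LOAD_FAST_LOAD_FAST w,w → push 17,17. Stack: [17, 17]
BINARY_OP * → 17 * 17 = 289. Stack: [289]
STORE_FAST w → w=289. Stack: []
LOAD_FAST i → push 1. Stack: [1]
LOAD_CONST → push 1. Stack: [1, 1]
BINARY_OP + → 1 + 1 = 2. Stack: [2]
STORE_FAST i → i=2. Stack: []
LOAD_FAST i → push 2. Stack: [2]
LOAD_CONST → push 2. Stack: [2, 2]
COMPARE_OP bool(<) → 2 vs 2 = False. Stack: [False]
POP_JUMP_IF_FALSE → pop False; jump. Stack: []
LOAD_FAST w → push 289. Stack: [289]
RETURN_VALUE → return 289.

289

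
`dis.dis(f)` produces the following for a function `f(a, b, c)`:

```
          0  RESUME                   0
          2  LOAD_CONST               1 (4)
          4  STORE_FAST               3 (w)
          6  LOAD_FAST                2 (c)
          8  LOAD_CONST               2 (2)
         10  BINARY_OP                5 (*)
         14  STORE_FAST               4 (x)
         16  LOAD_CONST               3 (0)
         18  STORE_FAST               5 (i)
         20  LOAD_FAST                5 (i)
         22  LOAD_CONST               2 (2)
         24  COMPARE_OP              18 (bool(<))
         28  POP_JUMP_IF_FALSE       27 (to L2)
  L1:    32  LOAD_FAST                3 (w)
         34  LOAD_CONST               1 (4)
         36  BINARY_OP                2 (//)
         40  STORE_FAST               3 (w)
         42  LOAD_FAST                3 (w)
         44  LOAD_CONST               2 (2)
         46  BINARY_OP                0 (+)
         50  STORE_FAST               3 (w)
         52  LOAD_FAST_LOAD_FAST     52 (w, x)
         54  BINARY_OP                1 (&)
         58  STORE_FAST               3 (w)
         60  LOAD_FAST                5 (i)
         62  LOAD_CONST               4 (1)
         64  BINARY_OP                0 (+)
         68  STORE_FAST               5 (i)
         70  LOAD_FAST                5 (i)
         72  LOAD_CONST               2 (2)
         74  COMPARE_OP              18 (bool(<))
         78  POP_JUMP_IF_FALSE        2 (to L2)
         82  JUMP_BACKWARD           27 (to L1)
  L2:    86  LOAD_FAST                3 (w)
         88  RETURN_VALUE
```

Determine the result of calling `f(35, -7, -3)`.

2

LOAD_CONST → push 4. Stack: [4]
STORE_FAST w → w=4. Stack: []
LOAD_FAST c → push -3. Stack: [-3]
LOAD_CONST → push 2. Stack: [-3, 2]
BINARY_OP * → -3 * 2 = -6. Stack: [-6]
STORE_FAST x → x=-6. Stack: []
LOAD_CONST → push 0. Stack: [0]
STORE_FAST i → i=0. Stack: []
LOAD_FAST i → push 0. Stack: [0]
LOAD_CONST → push 2. Stack: [0, 2]
COMPARE_OP bool(<) → 0 vs 2 = True. Stack: [True]
POP_JUMP_IF_FALSE → pop True; no jump. Stack: []
LOAD_FAST w → push 4. Stack: [4]
LOAD_CONST → push 4. Stack: [4, 4]
BINARY_OP // → 4 // 4 = 1. Stack: [1]
STORE_FAST w → w=1. Stack: []
LOAD_FAST w → push 1. Stack: [1]
LOAD_CONST → push 2. Stack: [1, 2]
BINARY_OP + → 1 + 2 = 3. Stack: [3]
STORE_FAST w → w=3. Stack: []
LOAD_FAST_LOAD_FAST w,x → push 3,-6. Stack: [3, -6]
BINARY_OP & → 3 & -6 = 2. Stack: [2]
STORE_FAST w → w=2. Stack: []
LOAD_FAST i → push 0. Stack: [0]
LOAD_CONST → push 1. Stack: [0, 1]
BINARY_OP + → 0 + 1 = 1. Stack: [1]
STORE_FAST i → i=1. Stack: []
LOAD_FAST i → push 1. Stack: [1]
LOAD_CONST → push 2. Stack: [1, 2]
COMPARE_OP bool(<) → 1 vs 2 = True. Stack: [True]
POP_JUMP_IF_FALSE → pop True; no jump. Stack: []
LOAD_FAST w → push 2. Stack: [2]
LOAD_CONST → push 4. Stack: [2, 4]
BINARY_OP // → 2 // 4 = 0. Stack: [0]
STORE_FAST w → w=0. Stack: []
LOAD_FAST w → push 0. Stack: [0]
LOAD_CONST → push 2. Stack: [0, 2]
BINARY_OP + → 0 + 2 = 2. Stack: [2]
STORE_FAST w → w=2. Stack: []
LOAD_FAST_LOAD_FAST w,x → push 2,-6. Stack: [2, -6]
BINARY_OP & → 2 & -6 = 2. Stack: [2]
STORE_FAST w → w=2. Stack: []
LOAD_FAST i → push 1. Stack: [1]
LOAD_CONST → push 1. Stack: [1, 1]
BINARY_OP + → 1 + 1 = 2. Stack: [2]
STORE_FAST i → i=2. Stack: []
LOAD_FAST i → push 2. Stack: [2]
LOAD_CONST → push 2. Stack: [2, 2]
COMPARE_OP bool(<) → 2 vs 2 = False. Stack: [False]
POP_JUMP_IF_FALSE → pop False; jump. Stack: []
LOAD_FAST w → push 2. Stack: [2]
RETURN_VALUE → return 2.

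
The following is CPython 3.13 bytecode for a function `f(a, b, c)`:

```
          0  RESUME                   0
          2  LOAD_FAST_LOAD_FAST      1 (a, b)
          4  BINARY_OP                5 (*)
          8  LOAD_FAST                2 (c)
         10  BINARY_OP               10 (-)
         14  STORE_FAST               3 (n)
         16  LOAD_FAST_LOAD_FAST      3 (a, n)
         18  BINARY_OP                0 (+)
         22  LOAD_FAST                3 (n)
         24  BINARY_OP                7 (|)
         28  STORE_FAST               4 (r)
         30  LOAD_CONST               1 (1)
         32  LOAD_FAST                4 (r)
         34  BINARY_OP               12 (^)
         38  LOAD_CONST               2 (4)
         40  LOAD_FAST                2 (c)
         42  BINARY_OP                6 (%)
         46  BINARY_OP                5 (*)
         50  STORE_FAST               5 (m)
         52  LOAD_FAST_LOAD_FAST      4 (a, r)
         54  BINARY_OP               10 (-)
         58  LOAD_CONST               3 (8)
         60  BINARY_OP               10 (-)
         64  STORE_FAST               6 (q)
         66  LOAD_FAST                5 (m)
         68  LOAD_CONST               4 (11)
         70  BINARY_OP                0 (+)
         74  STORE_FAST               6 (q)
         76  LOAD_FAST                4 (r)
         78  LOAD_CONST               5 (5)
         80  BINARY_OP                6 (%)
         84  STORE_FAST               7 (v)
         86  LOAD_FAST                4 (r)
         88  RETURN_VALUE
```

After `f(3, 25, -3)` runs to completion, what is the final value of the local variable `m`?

-188

LOAD_FAST_LOAD_FAST a,b → push 3,25. Stack: [3, 25]
BINARY_OP * → 3 * 25 = 75. Stack: [75]
LOAD_FAST c → push -3. Stack: [75, -3]
BINARY_OP - → 75 - -3 = 78. Stack: [78]
STORE_FAST n → n=78. Stack: []
LOAD_FAST_LOAD_FAST a,n → push 3,78. Stack: [3, 78]
BINARY_OP + → 3 + 78 = 81. Stack: [81]
LOAD_FAST n → push 78. Stack: [81, 78]
BINARY_OP | → 81 | 78 = 95. Stack: [95]
STORE_FAST r → r=95. Stack: []
LOAD_CONST → push 1. Stack: [1]
LOAD_FAST r → push 95. Stack: [1, 95]
BINARY_OP ^ → 1 ^ 95 = 94. Stack: [94]
LOAD_CONST → push 4. Stack: [94, 4]
LOAD_FAST c → push -3. Stack: [94, 4, -3]
BINARY_OP % → 4 % -3 = -2. Stack: [94, -2]
BINARY_OP * → 94 * -2 = -188. Stack: [-188]
STORE_FAST m → m=-188. Stack: []
LOAD_FAST_LOAD_FAST a,r → push 3,95. Stack: [3, 95]
BINARY_OP - → 3 - 95 = -92. Stack: [-92]
LOAD_CONST → push 8. Stack: [-92, 8]
BINARY_OP - → -92 - 8 = -100. Stack: [-100]
STORE_FAST q → q=-100. Stack: []
LOAD_FAST m → push -188. Stack: [-188]
LOAD_CONST → push 11. Stack: [-188, 11]
BINARY_OP + → -188 + 11 = -177. Stack: [-177]
STORE_FAST q → q=-177. Stack: []
LOAD_FAST r → push 95. Stack: [95]
LOAD_CONST → push 5. Stack: [95, 5]
BINARY_OP % → 95 % 5 = 0. Stack: [0]
STORE_FAST v → v=0. Stack: []
LOAD_FAST r → push 95. Stack: [95]
RETURN_VALUE → return 95.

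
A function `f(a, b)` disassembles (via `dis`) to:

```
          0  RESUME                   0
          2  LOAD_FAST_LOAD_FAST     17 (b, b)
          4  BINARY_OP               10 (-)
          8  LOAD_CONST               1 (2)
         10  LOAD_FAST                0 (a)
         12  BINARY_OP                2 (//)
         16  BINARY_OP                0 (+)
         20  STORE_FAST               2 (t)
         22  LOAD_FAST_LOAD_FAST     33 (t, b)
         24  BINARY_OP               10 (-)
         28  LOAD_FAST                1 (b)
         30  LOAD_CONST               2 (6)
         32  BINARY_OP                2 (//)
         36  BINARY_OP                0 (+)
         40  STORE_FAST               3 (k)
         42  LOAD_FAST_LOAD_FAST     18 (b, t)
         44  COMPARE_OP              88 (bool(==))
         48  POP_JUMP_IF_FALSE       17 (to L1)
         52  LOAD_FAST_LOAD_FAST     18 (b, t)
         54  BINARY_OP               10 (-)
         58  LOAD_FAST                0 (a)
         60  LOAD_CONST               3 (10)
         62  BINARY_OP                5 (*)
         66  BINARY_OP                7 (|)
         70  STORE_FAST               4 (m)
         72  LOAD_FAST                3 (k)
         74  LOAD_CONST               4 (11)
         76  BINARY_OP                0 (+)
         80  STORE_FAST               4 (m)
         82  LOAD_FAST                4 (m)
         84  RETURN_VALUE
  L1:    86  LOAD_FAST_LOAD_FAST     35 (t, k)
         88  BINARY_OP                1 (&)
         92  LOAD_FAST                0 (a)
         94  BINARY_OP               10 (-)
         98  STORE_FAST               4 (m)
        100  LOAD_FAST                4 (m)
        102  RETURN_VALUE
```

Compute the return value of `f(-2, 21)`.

-17

LOAD_FAST_LOAD_FAST b,b → push 21,21. Stack: [21, 21]
BINARY_OP - → 21 - 21 = 0. Stack: [0]
LOAD_CONST → push 2. Stack: [0, 2]
LOAD_FAST a → push -2. Stack: [0, 2, -2]
BINARY_OP // → 2 // -2 = -1. Stack: [0, -1]
BINARY_OP + → 0 + -1 = -1. Stack: [-1]
STORE_FAST t → t=-1. Stack: []
LOAD_FAST_LOAD_FAST t,b → push -1,21. Stack: [-1, 21]
BINARY_OP - → -1 - 21 = -22. Stack: [-22]
LOAD_FAST b → push 21. Stack: [-22, 21]
LOAD_CONST → push 6. Stack: [-22, 21, 6]
BINARY_OP // → 21 // 6 = 3. Stack: [-22, 3]
BINARY_OP + → -22 + 3 = -19. Stack: [-19]
STORE_FAST k → k=-19. Stack: []
LOAD_FAST_LOAD_FAST b,t → push 21,-1. Stack: [21, -1]
COMPARE_OP bool(==) → 21 vs -1 = False. Stack: [False]
POP_JUMP_IF_FALSE → pop False; jump. Stack: []
LOAD_FAST_LOAD_FAST t,k → push -1,-19. Stack: [-1, -19]
BINARY_OP & → -1 & -19 = -19. Stack: [-19]
LOAD_FAST a → push -2. Stack: [-19, -2]
BINARY_OP - → -19 - -2 = -17. Stack: [-17]
STORE_FAST m → m=-17. Stack: []
LOAD_FAST m → push -17. Stack: [-17]
RETURN_VALUE → return -17.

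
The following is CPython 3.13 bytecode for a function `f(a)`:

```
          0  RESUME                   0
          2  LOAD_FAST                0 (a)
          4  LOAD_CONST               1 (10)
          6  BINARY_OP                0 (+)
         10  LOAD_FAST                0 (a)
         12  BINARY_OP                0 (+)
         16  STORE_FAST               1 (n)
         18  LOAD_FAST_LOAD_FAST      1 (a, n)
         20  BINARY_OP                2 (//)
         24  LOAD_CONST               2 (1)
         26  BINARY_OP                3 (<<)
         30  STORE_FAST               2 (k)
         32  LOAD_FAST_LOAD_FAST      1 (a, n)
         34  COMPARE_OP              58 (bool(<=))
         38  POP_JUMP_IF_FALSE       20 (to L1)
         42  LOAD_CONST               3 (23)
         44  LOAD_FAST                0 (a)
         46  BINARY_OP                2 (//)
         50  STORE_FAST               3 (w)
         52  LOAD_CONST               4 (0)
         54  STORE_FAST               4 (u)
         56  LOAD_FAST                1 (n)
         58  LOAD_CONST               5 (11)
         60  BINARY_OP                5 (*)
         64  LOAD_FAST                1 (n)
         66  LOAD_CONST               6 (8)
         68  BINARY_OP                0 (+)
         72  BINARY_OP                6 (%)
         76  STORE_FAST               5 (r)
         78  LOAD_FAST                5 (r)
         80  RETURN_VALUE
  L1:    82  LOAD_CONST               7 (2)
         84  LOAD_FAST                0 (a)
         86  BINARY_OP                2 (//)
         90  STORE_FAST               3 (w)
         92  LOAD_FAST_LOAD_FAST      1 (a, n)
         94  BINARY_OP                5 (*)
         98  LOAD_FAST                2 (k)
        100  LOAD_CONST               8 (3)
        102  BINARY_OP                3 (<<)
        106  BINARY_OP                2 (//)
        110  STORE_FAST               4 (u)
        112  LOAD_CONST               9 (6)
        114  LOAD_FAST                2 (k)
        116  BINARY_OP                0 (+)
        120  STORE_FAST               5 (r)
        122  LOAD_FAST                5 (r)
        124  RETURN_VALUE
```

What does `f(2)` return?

LOAD_FAST a → push 2. Stack: [2]
LOAD_CONST → push 10. Stack: [2, 10]
BINARY_OP + → 2 + 10 = 12. Stack: [12]
LOAD_FAST a → push 2. Stack: [12, 2]
BINARY_OP + → 12 + 2 = 14. Stack: [14]
STORE_FAST n → n=14. Stack: []
LOAD_FAST_LOAD_FAST a,n → push 2,14. Stack: [2, 14]
BINARY_OP // → 2 // 14 = 0. Stack: [0]
LOAD_CONST → push 1. Stack: [0, 1]
BINARY_OP << → 0 << 1 = 0. Stack: [0]
STORE_FAST k → k=0. Stack: []
LOAD_FAST_LOAD_FAST a,n → push 2,14. Stack: [2, 14]
COMPARE_OP bool(<=) → 2 vs 14 = True. Stack: [True]
POP_JUMP_IF_FALSE → pop True; no jump. Stack: []
LOAD_CONST → push 23. Stack: [23]
LOAD_FAST a → push 2. Stack: [23, 2]
BINARY_OP // → 23 // 2 = 11. Stack: [11]
STORE_FAST w → w=11. Stack: []
LOAD_CONST → push 0. Stack: [0]
STORE_FAST u → u=0. Stack: []
LOAD_FAST n → push 14. Stack: [14]
LOAD_CONST → push 11. Stack: [14, 11]
BINARY_OP * → 14 * 11 = 154. Stack: [154]
LOAD_FAST n → push 14. Stack: [154, 14]
LOAD_CONST → push 8. Stack: [154, 14, 8]
BINARY_OP + → 14 + 8 = 22. Stack: [154, 22]
BINARY_OP % → 154 % 22 = 0. Stack: [0]
STORE_FAST r → r=0. Stack: []
LOAD_FAST r → push 0. Stack: [0]
RETURN_VALUE → return 0.

0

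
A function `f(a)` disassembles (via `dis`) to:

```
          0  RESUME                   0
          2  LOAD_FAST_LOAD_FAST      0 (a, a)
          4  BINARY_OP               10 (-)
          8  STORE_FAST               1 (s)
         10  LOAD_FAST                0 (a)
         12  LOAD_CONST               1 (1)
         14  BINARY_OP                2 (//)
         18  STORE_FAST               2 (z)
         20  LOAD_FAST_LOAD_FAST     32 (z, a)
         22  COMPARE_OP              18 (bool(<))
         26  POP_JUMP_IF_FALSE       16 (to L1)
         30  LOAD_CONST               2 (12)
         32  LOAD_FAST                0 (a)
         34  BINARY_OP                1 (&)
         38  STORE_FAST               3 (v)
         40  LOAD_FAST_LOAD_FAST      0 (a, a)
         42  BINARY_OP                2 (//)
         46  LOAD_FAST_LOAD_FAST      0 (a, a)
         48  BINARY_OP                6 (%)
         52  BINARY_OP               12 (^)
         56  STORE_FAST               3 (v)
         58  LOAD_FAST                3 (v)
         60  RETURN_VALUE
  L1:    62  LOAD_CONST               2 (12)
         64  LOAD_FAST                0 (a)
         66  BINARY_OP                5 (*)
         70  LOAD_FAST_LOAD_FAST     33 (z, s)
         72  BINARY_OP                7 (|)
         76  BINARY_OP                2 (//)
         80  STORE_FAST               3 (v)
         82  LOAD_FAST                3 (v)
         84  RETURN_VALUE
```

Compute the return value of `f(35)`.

LOAD_FAST_LOAD_FAST a,a → push 35,35. Stack: [35, 35]
BINARY_OP - → 35 - 35 = 0. Stack: [0]
STORE_FAST s → s=0. Stack: []
LOAD_FAST a → push 35. Stack: [35]
LOAD_CONST → push 1. Stack: [35, 1]
BINARY_OP // → 35 // 1 = 35. Stack: [35]
STORE_FAST z → z=35. Stack: []
LOAD_FAST_LOAD_FAST z,a → push 35,35. Stack: [35, 35]
COMPARE_OP bool(<) → 35 vs 35 = False. Stack: [False]
POP_JUMP_IF_FALSE → pop False; jump. Stack: []
LOAD_CONST → push 12. Stack: [12]
LOAD_FAST a → push 35. Stack: [12, 35]
BINARY_OP * → 12 * 35 = 420. Stack: [420]
LOAD_FAST_LOAD_FAST z,s → push 35,0. Stack: [420, 35, 0]
BINARY_OP | → 35 | 0 = 35. Stack: [420, 35]
BINARY_OP // → 420 // 35 = 12. Stack: [12]
STORE_FAST v → v=12. Stack: []
LOAD_FAST v → push 12. Stack: [12]
RETURN_VALUE → return 12.

12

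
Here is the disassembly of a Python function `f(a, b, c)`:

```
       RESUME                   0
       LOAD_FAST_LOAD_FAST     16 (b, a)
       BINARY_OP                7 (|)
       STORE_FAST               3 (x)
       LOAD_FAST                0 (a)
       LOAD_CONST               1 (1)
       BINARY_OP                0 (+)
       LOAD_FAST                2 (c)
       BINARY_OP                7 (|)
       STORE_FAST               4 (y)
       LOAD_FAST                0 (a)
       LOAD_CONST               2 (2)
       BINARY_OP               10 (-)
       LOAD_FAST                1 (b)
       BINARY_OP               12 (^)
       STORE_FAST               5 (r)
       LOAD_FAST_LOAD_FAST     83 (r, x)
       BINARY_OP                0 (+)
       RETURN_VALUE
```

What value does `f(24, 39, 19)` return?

LOAD_FAST_LOAD_FAST b,a → push 39,24. Stack: [39, 24]
BINARY_OP | → 39 | 24 = 63. Stack: [63]
STORE_FAST x → x=63. Stack: []
LOAD_FAST a → push 24. Stack: [24]
LOAD_CONST → push 1. Stack: [24, 1]
BINARY_OP + → 24 + 1 = 25. Stack: [25]
LOAD_FAST c → push 19. Stack: [25, 19]
BINARY_OP | → 25 | 19 = 27. Stack: [27]
STORE_FAST y → y=27. Stack: []
LOAD_FAST a → push 24. Stack: [24]
LOAD_CONST → push 2. Stack: [24, 2]
BINARY_OP - → 24 - 2 = 22. Stack: [22]
LOAD_FAST b → push 39. Stack: [22, 39]
BINARY_OP ^ → 22 ^ 39 = 49. Stack: [49]
STORE_FAST r → r=49. Stack: []
LOAD_FAST_LOAD_FAST r,x → push 49,63. Stack: [49, 63]
BINARY_OP + → 49 + 63 = 112. Stack: [112]
RETURN_VALUE → return 112.

112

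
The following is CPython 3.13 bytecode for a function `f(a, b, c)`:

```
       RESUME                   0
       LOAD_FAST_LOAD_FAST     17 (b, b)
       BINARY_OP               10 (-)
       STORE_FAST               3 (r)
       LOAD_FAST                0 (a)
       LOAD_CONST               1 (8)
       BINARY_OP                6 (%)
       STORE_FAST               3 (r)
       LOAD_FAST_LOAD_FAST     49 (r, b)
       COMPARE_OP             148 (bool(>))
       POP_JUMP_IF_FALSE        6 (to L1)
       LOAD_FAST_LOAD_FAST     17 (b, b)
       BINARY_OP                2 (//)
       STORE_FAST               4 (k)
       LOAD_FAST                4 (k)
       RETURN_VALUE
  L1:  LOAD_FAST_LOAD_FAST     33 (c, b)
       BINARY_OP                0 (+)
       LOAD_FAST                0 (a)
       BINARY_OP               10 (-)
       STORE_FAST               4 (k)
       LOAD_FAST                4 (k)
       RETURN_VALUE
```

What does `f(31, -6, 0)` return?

1

LOAD_FAST_LOAD_FAST b,b → push -6,-6. Stack: [-6, -6]
BINARY_OP - → -6 - -6 = 0. Stack: [0]
STORE_FAST r → r=0. Stack: []
LOAD_FAST a → push 31. Stack: [31]
LOAD_CONST → push 8. Stack: [31, 8]
BINARY_OP % → 31 % 8 = 7. Stack: [7]
STORE_FAST r → r=7. Stack: []
LOAD_FAST_LOAD_FAST r,b → push 7,-6. Stack: [7, -6]
COMPARE_OP bool(>) → 7 vs -6 = True. Stack: [True]
POP_JUMP_IF_FALSE → pop True; no jump. Stack: []
LOAD_FAST_LOAD_FAST b,b → push -6,-6. Stack: [-6, -6]
BINARY_OP // → -6 // -6 = 1. Stack: [1]
STORE_FAST k → k=1. Stack: []
LOAD_FAST k → push 1. Stack: [1]
RETURN_VALUE → return 1.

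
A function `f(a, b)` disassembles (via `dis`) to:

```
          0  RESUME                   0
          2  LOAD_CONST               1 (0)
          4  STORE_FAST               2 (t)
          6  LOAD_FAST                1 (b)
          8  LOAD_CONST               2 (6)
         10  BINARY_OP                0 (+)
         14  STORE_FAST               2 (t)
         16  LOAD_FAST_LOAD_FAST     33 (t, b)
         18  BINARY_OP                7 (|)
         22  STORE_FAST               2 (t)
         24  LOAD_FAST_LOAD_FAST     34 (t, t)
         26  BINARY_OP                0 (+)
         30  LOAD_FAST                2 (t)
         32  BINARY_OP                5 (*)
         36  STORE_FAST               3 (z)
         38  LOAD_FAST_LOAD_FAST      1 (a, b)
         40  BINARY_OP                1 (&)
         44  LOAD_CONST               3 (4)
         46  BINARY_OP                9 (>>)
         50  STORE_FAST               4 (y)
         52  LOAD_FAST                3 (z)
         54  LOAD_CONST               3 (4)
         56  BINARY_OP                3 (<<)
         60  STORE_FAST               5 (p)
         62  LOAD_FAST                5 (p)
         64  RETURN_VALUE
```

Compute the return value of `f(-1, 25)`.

30752

LOAD_CONST → push 0. Stack: [0]
STORE_FAST t → t=0. Stack: []
LOAD_FAST b → push 25. Stack: [25]
LOAD_CONST → push 6. Stack: [25, 6]
BINARY_OP + → 25 + 6 = 31. Stack: [31]
STORE_FAST t → t=31. Stack: []
LOAD_FAST_LOAD_FAST t,b → push 31,25. Stack: [31, 25]
BINARY_OP | → 31 | 25 = 31. Stack: [31]
STORE_FAST t → t=31. Stack: []
LOAD_FAST_LOAD_FAST t,t → push 31,31. Stack: [31, 31]
BINARY_OP + → 31 + 31 = 62. Stack: [62]
LOAD_FAST t → push 31. Stack: [62, 31]
BINARY_OP * → 62 * 31 = 1922. Stack: [1922]
STORE_FAST z → z=1922. Stack: []
LOAD_FAST_LOAD_FAST a,b → push -1,25. Stack: [-1, 25]
BINARY_OP & → -1 & 25 = 25. Stack: [25]
LOAD_CONST → push 4. Stack: [25, 4]
BINARY_OP >> → 25 >> 4 = 1. Stack: [1]
STORE_FAST y → y=1. Stack: []
LOAD_FAST z → push 1922. Stack: [1922]
LOAD_CONST → push 4. Stack: [1922, 4]
BINARY_OP << → 1922 << 4 = 30752. Stack: [30752]
STORE_FAST p → p=30752. Stack: []
LOAD_FAST p → push 30752. Stack: [30752]
RETURN_VALUE → return 30752.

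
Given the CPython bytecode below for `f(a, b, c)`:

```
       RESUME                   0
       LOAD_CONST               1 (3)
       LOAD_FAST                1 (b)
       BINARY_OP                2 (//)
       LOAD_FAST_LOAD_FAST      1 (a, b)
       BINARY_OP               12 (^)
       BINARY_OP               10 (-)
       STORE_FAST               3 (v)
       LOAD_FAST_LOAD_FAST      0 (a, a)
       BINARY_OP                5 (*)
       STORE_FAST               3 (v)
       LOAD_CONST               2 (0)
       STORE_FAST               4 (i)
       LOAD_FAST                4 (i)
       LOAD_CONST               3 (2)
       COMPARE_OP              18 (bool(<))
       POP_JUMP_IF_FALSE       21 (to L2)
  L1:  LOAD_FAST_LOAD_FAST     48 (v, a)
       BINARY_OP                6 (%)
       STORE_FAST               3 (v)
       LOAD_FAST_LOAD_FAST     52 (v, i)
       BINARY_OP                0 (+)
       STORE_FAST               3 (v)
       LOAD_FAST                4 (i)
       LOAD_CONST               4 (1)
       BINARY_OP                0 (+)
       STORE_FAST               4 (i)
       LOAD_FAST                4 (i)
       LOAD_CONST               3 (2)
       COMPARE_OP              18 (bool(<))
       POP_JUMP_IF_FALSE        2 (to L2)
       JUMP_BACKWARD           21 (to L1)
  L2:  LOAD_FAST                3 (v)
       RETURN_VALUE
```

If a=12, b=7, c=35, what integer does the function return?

LOAD_CONST → push 3. Stack: [3]
LOAD_FAST b → push 7. Stack: [3, 7]
BINARY_OP // → 3 // 7 = 0. Stack: [0]
LOAD_FAST_LOAD_FAST a,b → push 12,7. Stack: [0, 12, 7]
BINARY_OP ^ → 12 ^ 7 = 11. Stack: [0, 11]
BINARY_OP - → 0 - 11 = -11. Stack: [-11]
STORE_FAST v → v=-11. Stack: []
LOAD_FAST_LOAD_FAST a,a → push 12,12. Stack: [12, 12]
BINARY_OP * → 12 * 12 = 144. Stack: [144]
STORE_FAST v → v=144. Stack: []
LOAD_CONST → push 0. Stack: [0]
STORE_FAST i → i=0. Stack: []
LOAD_FAST i → push 0. Stack: [0]
LOAD_CONST → push 2. Stack: [0, 2]
COMPARE_OP bool(<) → 0 vs 2 = True. Stack: [True]
POP_JUMP_IF_FALSE → pop True; no jump. Stack: []
LOAD_FAST_LOAD_FAST v,a → push 144,12. Stack: [144, 12]
BINARY_OP % → 144 % 12 = 0. Stack: [0]
STORE_FAST v → v=0. Stack: []
LOAD_FAST_LOAD_FAST v,i → push 0,0. Stack: [0, 0]
BINARY_OP + → 0 + 0 = 0. Stack: [0]
STORE_FAST v → v=0. Stack: []
LOAD_FAST i → push 0. Stack: [0]
LOAD_CONST → push 1. Stack: [0, 1]
BINARY_OP + → 0 + 1 = 1. Stack: [1]
STORE_FAST i → i=1. Stack: []
LOAD_FAST i → push 1. Stack: [1]
LOAD_CONST → push 2. Stack: [1, 2]
COMPARE_OP bool(<) → 1 vs 2 = True. Stack: [True]
POP_JUMP_IF_FALSE → pop True; no jump. Stack: []
LOAD_FAST_LOAD_FAST v,a → push 0,12. Stack: [0, 12]
BINARY_OP % → 0 % 12 = 0. Stack: [0]
STORE_FAST v → v=0. Stack: []
LOAD_FAST_LOAD_FAST v,i → push 0,1. Stack: [0, 1]
BINARY_OP + → 0 + 1 = 1. Stack: [1]
STORE_FAST v → v=1. Stack: []
LOAD_FAST i → push 1. Stack: [1]
LOAD_CONST → push 1. Stack: [1, 1]
BINARY_OP + → 1 + 1 = 2. Stack: [2]
STORE_FAST i → i=2. Stack: []
LOAD_FAST i → push 2. Stack: [2]
LOAD_CONST → push 2. Stack: [2, 2]
COMPARE_OP bool(<) → 2 vs 2 = False. Stack: [False]
POP_JUMP_IF_FALSE → pop False; jump. Stack: []
LOAD_FAST v → push 1. Stack: [1]
RETURN_VALUE → return 1.

1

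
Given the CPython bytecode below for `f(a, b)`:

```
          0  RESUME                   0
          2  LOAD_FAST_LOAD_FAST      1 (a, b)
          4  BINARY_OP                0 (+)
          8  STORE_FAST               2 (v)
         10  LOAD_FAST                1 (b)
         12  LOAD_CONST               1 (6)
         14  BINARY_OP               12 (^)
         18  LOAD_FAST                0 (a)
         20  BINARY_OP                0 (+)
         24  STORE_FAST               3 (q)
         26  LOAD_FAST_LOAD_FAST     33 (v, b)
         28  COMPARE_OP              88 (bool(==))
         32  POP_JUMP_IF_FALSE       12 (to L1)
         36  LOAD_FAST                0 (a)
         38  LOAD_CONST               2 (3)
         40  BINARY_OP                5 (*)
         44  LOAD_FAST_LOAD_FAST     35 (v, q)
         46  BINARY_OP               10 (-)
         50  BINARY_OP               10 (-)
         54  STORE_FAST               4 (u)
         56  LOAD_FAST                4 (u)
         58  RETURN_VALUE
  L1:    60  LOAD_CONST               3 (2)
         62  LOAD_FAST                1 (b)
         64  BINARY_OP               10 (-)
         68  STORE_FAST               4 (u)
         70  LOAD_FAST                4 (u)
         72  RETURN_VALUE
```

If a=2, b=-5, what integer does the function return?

LOAD_FAST_LOAD_FAST a,b → push 2,-5. Stack: [2, -5]
BINARY_OP + → 2 + -5 = -3. Stack: [-3]
STORE_FAST v → v=-3. Stack: []
LOAD_FAST b → push -5. Stack: [-5]
LOAD_CONST → push 6. Stack: [-5, 6]
BINARY_OP ^ → -5 ^ 6 = -3. Stack: [-3]
LOAD_FAST a → push 2. Stack: [-3, 2]
BINARY_OP + → -3 + 2 = -1. Stack: [-1]
STORE_FAST q → q=-1. Stack: []
LOAD_FAST_LOAD_FAST v,b → push -3,-5. Stack: [-3, -5]
COMPARE_OP bool(==) → -3 vs -5 = False. Stack: [False]
POP_JUMP_IF_FALSE → pop False; jump. Stack: []
LOAD_CONST → push 2. Stack: [2]
LOAD_FAST b → push -5. Stack: [2, -5]
BINARY_OP - → 2 - -5 = 7. Stack: [7]
STORE_FAST u → u=7. Stack: []
LOAD_FAST u → push 7. Stack: [7]
RETURN_VALUE → return 7.

7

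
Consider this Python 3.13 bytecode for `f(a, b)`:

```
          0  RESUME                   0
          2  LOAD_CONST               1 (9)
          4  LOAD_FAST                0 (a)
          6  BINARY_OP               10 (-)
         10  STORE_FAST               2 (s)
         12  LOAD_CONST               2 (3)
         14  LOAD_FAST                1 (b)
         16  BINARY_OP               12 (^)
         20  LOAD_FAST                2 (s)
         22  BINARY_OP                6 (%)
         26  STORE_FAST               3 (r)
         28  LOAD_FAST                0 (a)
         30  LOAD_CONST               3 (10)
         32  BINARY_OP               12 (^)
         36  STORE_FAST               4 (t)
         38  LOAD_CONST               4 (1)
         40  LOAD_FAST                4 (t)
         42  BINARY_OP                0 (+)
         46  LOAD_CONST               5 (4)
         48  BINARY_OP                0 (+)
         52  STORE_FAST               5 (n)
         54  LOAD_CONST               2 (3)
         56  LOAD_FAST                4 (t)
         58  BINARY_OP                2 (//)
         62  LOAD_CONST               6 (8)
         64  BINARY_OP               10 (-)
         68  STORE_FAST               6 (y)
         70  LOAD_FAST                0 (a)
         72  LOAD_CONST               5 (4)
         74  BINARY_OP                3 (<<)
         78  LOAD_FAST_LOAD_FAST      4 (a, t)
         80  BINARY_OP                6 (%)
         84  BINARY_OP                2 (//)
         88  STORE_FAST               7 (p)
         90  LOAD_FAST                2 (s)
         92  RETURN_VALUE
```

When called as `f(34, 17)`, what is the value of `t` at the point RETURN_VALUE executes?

40

LOAD_CONST → push 9. Stack: [9]
LOAD_FAST a → push 34. Stack: [9, 34]
BINARY_OP - → 9 - 34 = -25. Stack: [-25]
STORE_FAST s → s=-25. Stack: []
LOAD_CONST → push 3. Stack: [3]
LOAD_FAST b → push 17. Stack: [3, 17]
BINARY_OP ^ → 3 ^ 17 = 18. Stack: [18]
LOAD_FAST s → push -25. Stack: [18, -25]
BINARY_OP % → 18 % -25 = -7. Stack: [-7]
STORE_FAST r → r=-7. Stack: []
LOAD_FAST a → push 34. Stack: [34]
LOAD_CONST → push 10. Stack: [34, 10]
BINARY_OP ^ → 34 ^ 10 = 40. Stack: [40]
STORE_FAST t → t=40. Stack: []
LOAD_CONST → push 1. Stack: [1]
LOAD_FAST t → push 40. Stack: [1, 40]
BINARY_OP + → 1 + 40 = 41. Stack: [41]
LOAD_CONST → push 4. Stack: [41, 4]
BINARY_OP + → 41 + 4 = 45. Stack: [45]
STORE_FAST n → n=45. Stack: []
LOAD_CONST → push 3. Stack: [3]
LOAD_FAST t → push 40. Stack: [3, 40]
BINARY_OP // → 3 // 40 = 0. Stack: [0]
LOAD_CONST → push 8. Stack: [0, 8]
BINARY_OP - → 0 - 8 = -8. Stack: [-8]
STORE_FAST y → y=-8. Stack: []
LOAD_FAST a → push 34. Stack: [34]
LOAD_CONST → push 4. Stack: [34, 4]
BINARY_OP << → 34 << 4 = 544. Stack: [544]
LOAD_FAST_LOAD_FAST a,t → push 34,40. Stack: [544, 34, 40]
BINARY_OP % → 34 % 40 = 34. Stack: [544, 34]
BINARY_OP // → 544 // 34 = 16. Stack: [16]
STORE_FAST p → p=16. Stack: []
LOAD_FAST s → push -25. Stack: [-25]
RETURN_VALUE → return -25.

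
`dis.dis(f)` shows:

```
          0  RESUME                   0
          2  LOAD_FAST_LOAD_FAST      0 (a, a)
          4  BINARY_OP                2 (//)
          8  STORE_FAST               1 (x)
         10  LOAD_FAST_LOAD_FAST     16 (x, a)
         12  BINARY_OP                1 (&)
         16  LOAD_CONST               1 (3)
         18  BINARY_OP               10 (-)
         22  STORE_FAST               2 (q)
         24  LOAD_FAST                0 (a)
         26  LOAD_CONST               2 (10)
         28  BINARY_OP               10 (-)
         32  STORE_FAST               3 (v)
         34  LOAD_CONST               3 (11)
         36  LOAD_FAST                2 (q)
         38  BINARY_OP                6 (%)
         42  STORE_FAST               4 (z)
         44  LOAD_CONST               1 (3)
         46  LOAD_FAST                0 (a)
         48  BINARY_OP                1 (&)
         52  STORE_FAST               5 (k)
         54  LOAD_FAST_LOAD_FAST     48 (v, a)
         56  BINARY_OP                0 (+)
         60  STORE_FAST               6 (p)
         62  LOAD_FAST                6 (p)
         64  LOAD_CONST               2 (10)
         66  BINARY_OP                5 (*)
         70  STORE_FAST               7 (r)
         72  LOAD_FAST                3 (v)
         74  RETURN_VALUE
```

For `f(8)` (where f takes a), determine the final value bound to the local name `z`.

-1

LOAD_FAST_LOAD_FAST a,a → push 8,8. Stack: [8, 8]
BINARY_OP // → 8 // 8 = 1. Stack: [1]
STORE_FAST x → x=1. Stack: []
LOAD_FAST_LOAD_FAST x,a → push 1,8. Stack: [1, 8]
BINARY_OP & → 1 & 8 = 0. Stack: [0]
LOAD_CONST → push 3. Stack: [0, 3]
BINARY_OP - → 0 - 3 = -3. Stack: [-3]
STORE_FAST q → q=-3. Stack: []
LOAD_FAST a → push 8. Stack: [8]
LOAD_CONST → push 10. Stack: [8, 10]
BINARY_OP - → 8 - 10 = -2. Stack: [-2]
STORE_FAST v → v=-2. Stack: []
LOAD_CONST → push 11. Stack: [11]
LOAD_FAST q → push -3. Stack: [11, -3]
BINARY_OP % → 11 % -3 = -1. Stack: [-1]
STORE_FAST z → z=-1. Stack: []
LOAD_CONST → push 3. Stack: [3]
LOAD_FAST a → push 8. Stack: [3, 8]
BINARY_OP & → 3 & 8 = 0. Stack: [0]
STORE_FAST k → k=0. Stack: []
LOAD_FAST_LOAD_FAST v,a → push -2,8. Stack: [-2, 8]
BINARY_OP + → -2 + 8 = 6. Stack: [6]
STORE_FAST p → p=6. Stack: []
LOAD_FAST p → push 6. Stack: [6]
LOAD_CONST → push 10. Stack: [6, 10]
BINARY_OP * → 6 * 10 = 60. Stack: [60]
STORE_FAST r → r=60. Stack: []
LOAD_FAST v → push -2. Stack: [-2]
RETURN_VALUE → return -2.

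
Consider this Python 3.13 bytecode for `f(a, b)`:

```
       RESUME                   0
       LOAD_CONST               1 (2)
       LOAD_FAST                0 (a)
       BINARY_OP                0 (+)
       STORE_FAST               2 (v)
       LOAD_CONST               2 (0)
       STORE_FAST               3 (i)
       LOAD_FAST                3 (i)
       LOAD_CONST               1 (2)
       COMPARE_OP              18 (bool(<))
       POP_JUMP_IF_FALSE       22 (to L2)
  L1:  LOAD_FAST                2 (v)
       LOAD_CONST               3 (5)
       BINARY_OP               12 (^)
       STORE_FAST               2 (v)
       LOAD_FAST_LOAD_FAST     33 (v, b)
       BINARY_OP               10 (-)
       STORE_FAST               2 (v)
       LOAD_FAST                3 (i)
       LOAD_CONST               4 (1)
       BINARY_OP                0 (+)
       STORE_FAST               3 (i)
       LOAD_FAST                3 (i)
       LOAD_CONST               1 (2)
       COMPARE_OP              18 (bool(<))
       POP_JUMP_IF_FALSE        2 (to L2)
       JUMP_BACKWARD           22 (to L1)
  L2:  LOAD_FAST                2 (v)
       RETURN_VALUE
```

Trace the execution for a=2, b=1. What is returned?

LOAD_CONST → push 2. Stack: [2]
LOAD_FAST a → push 2. Stack: [2, 2]
BINARY_OP + → 2 + 2 = 4. Stack: [4]
STORE_FAST v → v=4. Stack: []
LOAD_CONST → push 0. Stack: [0]
STORE_FAST i → i=0. Stack: []
LOAD_FAST i → push 0. Stack: [0]
LOAD_CONST → push 2. Stack: [0, 2]
COMPARE_OP bool(<) → 0 vs 2 = True. Stack: [True]
POP_JUMP_IF_FALSE → pop True; no jump. Stack: []
LOAD_FAST v → push 4. Stack: [4]
LOAD_CONST → push 5. Stack: [4, 5]
BINARY_OP ^ → 4 ^ 5 = 1. Stack: [1]
STORE_FAST v → v=1. Stack: []
LOAD_FAST_LOAD_FAST v,b → push 1,1. Stack: [1, 1]
BINARY_OP - → 1 - 1 = 0. Stack: [0]
STORE_FAST v → v=0. Stack: []
LOAD_FAST i → push 0. Stack: [0]
LOAD_CONST → push 1. Stack: [0, 1]
BINARY_OP + → 0 + 1 = 1. Stack: [1]
STORE_FAST i → i=1. Stack: []
LOAD_FAST i → push 1. Stack: [1]
LOAD_CONST → push 2. Stack: [1, 2]
COMPARE_OP bool(<) → 1 vs 2 = True. Stack: [True]
POP_JUMP_IF_FALSE → pop True; no jump. Stack: []
LOAD_FAST v → push 0. Stack: [0]
LOAD_CONST → push 5. Stack: [0, 5]
BINARY_OP ^ → 0 ^ 5 = 5. Stack: [5]
STORE_FAST v → v=5. Stack: []
LOAD_FAST_LOAD_FAST v,b → push 5,1. Stack: [5, 1]
BINARY_OP - → 5 - 1 = 4. Stack: [4]
STORE_FAST v → v=4. Stack: []
LOAD_FAST i → push 1. Stack: [1]
LOAD_CONST → push 1. Stack: [1, 1]
BINARY_OP + → 1 + 1 = 2. Stack: [2]
STORE_FAST i → i=2. Stack: []
LOAD_FAST i → push 2. Stack: [2]
LOAD_CONST → push 2. Stack: [2, 2]
COMPARE_OP bool(<) → 2 vs 2 = False. Stack: [False]
POP_JUMP_IF_FALSE → pop False; jump. Stack: []
LOAD_FAST v → push 4. Stack: [4]
RETURN_VALUE → return 4.

4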